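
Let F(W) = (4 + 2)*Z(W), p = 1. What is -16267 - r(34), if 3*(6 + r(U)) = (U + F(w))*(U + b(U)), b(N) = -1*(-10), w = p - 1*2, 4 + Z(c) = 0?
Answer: -49223/3 ≈ -16408.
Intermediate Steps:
Z(c) = -4 (Z(c) = -4 + 0 = -4)
w = -1 (w = 1 - 1*2 = 1 - 2 = -1)
F(W) = -24 (F(W) = (4 + 2)*(-4) = 6*(-4) = -24)
b(N) = 10
r(U) = -6 + (-24 + U)*(10 + U)/3 (r(U) = -6 + ((U - 24)*(U + 10))/3 = -6 + ((-24 + U)*(10 + U))/3 = -6 + (-24 + U)*(10 + U)/3)
-16267 - r(34) = -16267 - (-86 - 14/3*34 + (⅓)*34²) = -16267 - (-86 - 476/3 + (⅓)*1156) = -16267 - (-86 - 476/3 + 1156/3) = -16267 - 1*422/3 = -16267 - 422/3 = -49223/3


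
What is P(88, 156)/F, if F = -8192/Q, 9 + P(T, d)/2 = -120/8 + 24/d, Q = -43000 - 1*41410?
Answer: -6541775/13312 ≈ -491.42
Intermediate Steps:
Q = -84410 (Q = -43000 - 41410 = -84410)
P(T, d) = -48 + 48/d (P(T, d) = -18 + 2*(-120/8 + 24/d) = -18 + 2*(-120*⅛ + 24/d) = -18 + 2*(-15 + 24/d) = -18 + (-30 + 48/d) = -48 + 48/d)
F = 4096/42205 (F = -8192/(-84410) = -8192*(-1/84410) = 4096/42205 ≈ 0.097050)
P(88, 156)/F = (-48 + 48/156)/(4096/42205) = (-48 + 48*(1/156))*(42205/4096) = (-48 + 4/13)*(42205/4096) = -620/13*42205/4096 = -6541775/13312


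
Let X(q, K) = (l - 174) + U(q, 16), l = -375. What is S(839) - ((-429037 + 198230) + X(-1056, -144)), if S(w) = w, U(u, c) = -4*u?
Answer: 227971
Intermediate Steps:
X(q, K) = -549 - 4*q (X(q, K) = (-375 - 174) - 4*q = -549 - 4*q)
S(839) - ((-429037 + 198230) + X(-1056, -144)) = 839 - ((-429037 + 198230) + (-549 - 4*(-1056))) = 839 - (-230807 + (-549 + 4224)) = 839 - (-230807 + 3675) = 839 - 1*(-227132) = 839 + 227132 = 227971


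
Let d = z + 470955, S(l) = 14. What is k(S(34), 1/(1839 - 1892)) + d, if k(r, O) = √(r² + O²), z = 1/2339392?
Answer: 1101748359361/2339392 + √550565/53 ≈ 4.7097e+5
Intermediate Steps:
z = 1/2339392 ≈ 4.2746e-7
d = 1101748359361/2339392 (d = 1/2339392 + 470955 = 1101748359361/2339392 ≈ 4.7096e+5)
k(r, O) = √(O² + r²)
k(S(34), 1/(1839 - 1892)) + d = √((1/(1839 - 1892))² + 14²) + 1101748359361/2339392 = √((1/(-53))² + 196) + 1101748359361/2339392 = √((-1/53)² + 196) + 1101748359361/2339392 = √(1/2809 + 196) + 1101748359361/2339392 = √(550565/2809) + 1101748359361/2339392 = √550565/53 + 1101748359361/2339392 = 1101748359361/2339392 + √550565/53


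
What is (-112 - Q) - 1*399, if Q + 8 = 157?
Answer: -660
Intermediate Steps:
Q = 149 (Q = -8 + 157 = 149)
(-112 - Q) - 1*399 = (-112 - 1*149) - 1*399 = (-112 - 149) - 399 = -261 - 399 = -660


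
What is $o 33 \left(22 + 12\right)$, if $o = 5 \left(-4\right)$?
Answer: $-22440$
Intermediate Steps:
$o = -20$
$o 33 \left(22 + 12\right) = \left(-20\right) 33 \left(22 + 12\right) = \left(-660\right) 34 = -22440$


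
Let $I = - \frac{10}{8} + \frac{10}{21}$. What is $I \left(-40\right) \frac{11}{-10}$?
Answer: $- \frac{715}{21} \approx -34.048$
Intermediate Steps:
$I = - \frac{65}{84}$ ($I = \left(-10\right) \frac{1}{8} + 10 \cdot \frac{1}{21} = - \frac{5}{4} + \frac{10}{21} = - \frac{65}{84} \approx -0.77381$)
$I \left(-40\right) \frac{11}{-10} = \left(- \frac{65}{84}\right) \left(-40\right) \frac{11}{-10} = \frac{650 \cdot 11 \left(- \frac{1}{10}\right)}{21} = \frac{650}{21} \left(- \frac{11}{10}\right) = - \frac{715}{21}$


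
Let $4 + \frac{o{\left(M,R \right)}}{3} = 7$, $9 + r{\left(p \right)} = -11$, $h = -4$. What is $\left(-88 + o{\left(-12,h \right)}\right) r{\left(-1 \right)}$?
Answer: $1580$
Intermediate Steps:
$r{\left(p \right)} = -20$ ($r{\left(p \right)} = -9 - 11 = -20$)
$o{\left(M,R \right)} = 9$ ($o{\left(M,R \right)} = -12 + 3 \cdot 7 = -12 + 21 = 9$)
$\left(-88 + o{\left(-12,h \right)}\right) r{\left(-1 \right)} = \left(-88 + 9\right) \left(-20\right) = \left(-79\right) \left(-20\right) = 1580$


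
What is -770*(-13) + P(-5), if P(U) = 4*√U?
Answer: 10010 + 4*I*√5 ≈ 10010.0 + 8.9443*I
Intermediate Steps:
-770*(-13) + P(-5) = -770*(-13) + 4*√(-5) = -110*(-91) + 4*(I*√5) = 10010 + 4*I*√5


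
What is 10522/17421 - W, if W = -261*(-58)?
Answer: -263708576/17421 ≈ -15137.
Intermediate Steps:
W = 15138
10522/17421 - W = 10522/17421 - 1*15138 = 10522*(1/17421) - 15138 = 10522/17421 - 15138 = -263708576/17421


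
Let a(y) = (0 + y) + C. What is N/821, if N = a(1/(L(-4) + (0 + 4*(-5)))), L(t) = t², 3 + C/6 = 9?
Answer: 143/3284 ≈ 0.043544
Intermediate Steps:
C = 36 (C = -18 + 6*9 = -18 + 54 = 36)
a(y) = 36 + y (a(y) = (0 + y) + 36 = y + 36 = 36 + y)
N = 143/4 (N = 36 + 1/((-4)² + (0 + 4*(-5))) = 36 + 1/(16 + (0 - 20)) = 36 + 1/(16 - 20) = 36 + 1/(-4) = 36 - ¼ = 143/4 ≈ 35.750)
N/821 = (143/4)/821 = (143/4)*(1/821) = 143/3284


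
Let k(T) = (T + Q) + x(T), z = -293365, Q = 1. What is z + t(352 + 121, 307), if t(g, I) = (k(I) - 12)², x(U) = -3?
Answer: -207516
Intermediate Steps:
k(T) = -2 + T (k(T) = (T + 1) - 3 = (1 + T) - 3 = -2 + T)
t(g, I) = (-14 + I)² (t(g, I) = ((-2 + I) - 12)² = (-14 + I)²)
z + t(352 + 121, 307) = -293365 + (-14 + 307)² = -293365 + 293² = -293365 + 85849 = -207516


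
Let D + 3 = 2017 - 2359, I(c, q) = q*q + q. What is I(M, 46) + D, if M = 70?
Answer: 1817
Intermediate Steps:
I(c, q) = q + q² (I(c, q) = q² + q = q + q²)
D = -345 (D = -3 + (2017 - 2359) = -3 - 342 = -345)
I(M, 46) + D = 46*(1 + 46) - 345 = 46*47 - 345 = 2162 - 345 = 1817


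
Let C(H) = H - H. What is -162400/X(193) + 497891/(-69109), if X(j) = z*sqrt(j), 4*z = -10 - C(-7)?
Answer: -497891/69109 + 64960*sqrt(193)/193 ≈ 4668.7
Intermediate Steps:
C(H) = 0
z = -5/2 (z = (-10 - 1*0)/4 = (-10 + 0)/4 = (1/4)*(-10) = -5/2 ≈ -2.5000)
X(j) = -5*sqrt(j)/2
-162400/X(193) + 497891/(-69109) = -162400*(-2*sqrt(193)/965) + 497891/(-69109) = -(-64960)*sqrt(193)/193 + 497891*(-1/69109) = 64960*sqrt(193)/193 - 497891/69109 = -497891/69109 + 64960*sqrt(193)/193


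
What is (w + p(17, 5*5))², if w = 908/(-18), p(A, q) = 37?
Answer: 14641/81 ≈ 180.75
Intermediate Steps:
w = -454/9 (w = 908*(-1/18) = -454/9 ≈ -50.444)
(w + p(17, 5*5))² = (-454/9 + 37)² = (-121/9)² = 14641/81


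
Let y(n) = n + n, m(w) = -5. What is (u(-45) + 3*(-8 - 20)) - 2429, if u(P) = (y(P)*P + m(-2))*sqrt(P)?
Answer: -2513 + 12135*I*sqrt(5) ≈ -2513.0 + 27135.0*I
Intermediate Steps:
y(n) = 2*n
u(P) = sqrt(P)*(-5 + 2*P**2) (u(P) = ((2*P)*P - 5)*sqrt(P) = (2*P**2 - 5)*sqrt(P) = (-5 + 2*P**2)*sqrt(P) = sqrt(P)*(-5 + 2*P**2))
(u(-45) + 3*(-8 - 20)) - 2429 = (sqrt(-45)*(-5 + 2*(-45)**2) + 3*(-8 - 20)) - 2429 = ((3*I*sqrt(5))*(-5 + 2*2025) + 3*(-28)) - 2429 = ((3*I*sqrt(5))*(-5 + 4050) - 84) - 2429 = ((3*I*sqrt(5))*4045 - 84) - 2429 = (12135*I*sqrt(5) - 84) - 2429 = (-84 + 12135*I*sqrt(5)) - 2429 = -2513 + 12135*I*sqrt(5)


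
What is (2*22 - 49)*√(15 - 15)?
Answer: 0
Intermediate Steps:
(2*22 - 49)*√(15 - 15) = (44 - 49)*√0 = -5*0 = 0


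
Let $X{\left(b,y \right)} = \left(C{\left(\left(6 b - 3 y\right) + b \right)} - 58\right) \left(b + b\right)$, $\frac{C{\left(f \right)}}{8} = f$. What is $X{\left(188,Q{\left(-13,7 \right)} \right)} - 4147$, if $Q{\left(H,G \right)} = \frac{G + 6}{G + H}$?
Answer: $3952125$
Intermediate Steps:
$C{\left(f \right)} = 8 f$
$Q{\left(H,G \right)} = \frac{6 + G}{G + H}$
$X{\left(b,y \right)} = 2 b \left(-58 - 24 y + 56 b\right)$ ($X{\left(b,y \right)} = \left(8 \left(\left(6 b - 3 y\right) + b\right) - 58\right) \left(b + b\right) = \left(8 \left(\left(- 3 y + 6 b\right) + b\right) - 58\right) 2 b = \left(8 \left(- 3 y + 7 b\right) - 58\right) 2 b = \left(\left(- 24 y + 56 b\right) - 58\right) 2 b = \left(-58 - 24 y + 56 b\right) 2 b = 2 b \left(-58 - 24 y + 56 b\right)$)
$X{\left(188,Q{\left(-13,7 \right)} \right)} - 4147 = 4 \cdot 188 \left(-29 - 12 \frac{6 + 7}{7 - 13} + 28 \cdot 188\right) - 4147 = 4 \cdot 188 \left(-29 - 12 \frac{1}{-6} \cdot 13 + 5264\right) - 4147 = 4 \cdot 188 \left(-29 - 12 \left(\left(- \frac{1}{6}\right) 13\right) + 5264\right) - 4147 = 4 \cdot 188 \left(-29 - -26 + 5264\right) - 4147 = 4 \cdot 188 \left(-29 + 26 + 5264\right) - 4147 = 4 \cdot 188 \cdot 5261 - 4147 = 3956272 - 4147 = 3952125$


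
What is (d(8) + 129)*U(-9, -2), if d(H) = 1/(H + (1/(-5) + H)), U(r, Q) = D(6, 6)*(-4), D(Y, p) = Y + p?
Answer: -489408/79 ≈ -6195.0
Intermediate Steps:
U(r, Q) = -48 (U(r, Q) = (6 + 6)*(-4) = 12*(-4) = -48)
d(H) = 1/(-⅕ + 2*H) (d(H) = 1/(H + (-⅕ + H)) = 1/(-⅕ + 2*H))
(d(8) + 129)*U(-9, -2) = (5/(-1 + 10*8) + 129)*(-48) = (5/(-1 + 80) + 129)*(-48) = (5/79 + 129)*(-48) = (10196/79)*(-48) = -489408/79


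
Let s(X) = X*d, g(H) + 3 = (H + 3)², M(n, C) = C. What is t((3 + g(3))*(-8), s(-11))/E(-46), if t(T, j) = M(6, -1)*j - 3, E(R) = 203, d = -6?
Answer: -69/203 ≈ -0.33990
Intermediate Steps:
g(H) = -3 + (3 + H)² (g(H) = -3 + (H + 3)² = -3 + (3 + H)²)
s(X) = -6*X (s(X) = X*(-6) = -6*X)
t(T, j) = -3 - j (t(T, j) = -j - 3 = -3 - j)
t((3 + g(3))*(-8), s(-11))/E(-46) = (-3 - (-6)*(-11))/203 = (-3 - 1*66)*(1/203) = (-3 - 66)*(1/203) = -69*1/203 = -69/203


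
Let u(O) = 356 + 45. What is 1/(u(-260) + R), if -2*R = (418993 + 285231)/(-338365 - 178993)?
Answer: 258679/103906335 ≈ 0.0024895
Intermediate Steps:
u(O) = 401
R = 176056/258679 (R = -(418993 + 285231)/(2*(-338365 - 178993)) = -352112/(-517358) = -352112*(-1)/517358 = -½*(-352112/258679) = 176056/258679 ≈ 0.68060)
1/(u(-260) + R) = 1/(401 + 176056/258679) = 1/(103906335/258679) = 258679/103906335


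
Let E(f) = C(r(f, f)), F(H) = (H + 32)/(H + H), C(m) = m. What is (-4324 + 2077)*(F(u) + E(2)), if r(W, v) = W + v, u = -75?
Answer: -481607/50 ≈ -9632.1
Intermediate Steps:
F(H) = (32 + H)/(2*H) (F(H) = (32 + H)/((2*H)) = (32 + H)*(1/(2*H)) = (32 + H)/(2*H))
E(f) = 2*f (E(f) = f + f = 2*f)
(-4324 + 2077)*(F(u) + E(2)) = (-4324 + 2077)*((1/2)*(32 - 75)/(-75) + 2*2) = -2247*((1/2)*(-1/75)*(-43) + 4) = -2247*(43/150 + 4) = -2247*643/150 = -481607/50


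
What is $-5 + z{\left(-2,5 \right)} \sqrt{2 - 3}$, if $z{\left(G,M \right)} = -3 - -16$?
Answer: $-5 + 13 i \approx -5.0 + 13.0 i$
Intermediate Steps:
$z{\left(G,M \right)} = 13$ ($z{\left(G,M \right)} = -3 + 16 = 13$)
$-5 + z{\left(-2,5 \right)} \sqrt{2 - 3} = -5 + 13 \sqrt{2 - 3} = -5 + 13 \sqrt{-1} = -5 + 13 i$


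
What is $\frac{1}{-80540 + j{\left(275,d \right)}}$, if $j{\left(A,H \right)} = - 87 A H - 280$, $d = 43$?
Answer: $- \frac{1}{1109595} \approx -9.0123 \cdot 10^{-7}$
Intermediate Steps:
$j{\left(A,H \right)} = -280 - 87 A H$ ($j{\left(A,H \right)} = - 87 A H - 280 = -280 - 87 A H$)
$\frac{1}{-80540 + j{\left(275,d \right)}} = \frac{1}{-80540 - \left(280 + 23925 \cdot 43\right)} = \frac{1}{-80540 - 1029055} = \frac{1}{-1109595} = - \frac{1}{1109595}$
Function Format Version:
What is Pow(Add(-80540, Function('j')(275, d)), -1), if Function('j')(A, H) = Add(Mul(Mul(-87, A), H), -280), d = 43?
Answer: Rational(-1, 1109595) ≈ -9.0123e-7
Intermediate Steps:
Function('j')(A, H) = Add(-280, Mul(-87, A, H)) (Function('j')(A, H) = Add(Mul(-87, A, H), -280) = Add(-280, Mul(-87, A, H)))
Pow(Add(-80540, Function('j')(275, d)), -1) = Pow(Add(-80540, Add(-280, Mul(-87, 275, 43))), -1) = Pow(Add(-80540, Add(-280, -1028775)), -1) = Pow(Add(-80540, -1029055), -1) = Pow(-1109595, -1) = Rational(-1, 1109595)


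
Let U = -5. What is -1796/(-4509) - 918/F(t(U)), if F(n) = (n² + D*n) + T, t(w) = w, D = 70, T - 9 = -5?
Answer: 1571926/482463 ≈ 3.2581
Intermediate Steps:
T = 4 (T = 9 - 5 = 4)
F(n) = 4 + n² + 70*n (F(n) = (n² + 70*n) + 4 = 4 + n² + 70*n)
-1796/(-4509) - 918/F(t(U)) = -1796/(-4509) - 918/(4 + (-5)² + 70*(-5)) = -1796*(-1/4509) - 918/(4 + 25 - 350) = 1796/4509 - 918/(-321) = 1796/4509 - 918*(-1/321) = 1796/4509 + 306/107 = 1571926/482463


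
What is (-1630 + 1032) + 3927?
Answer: 3329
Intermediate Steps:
(-1630 + 1032) + 3927 = -598 + 3927 = 3329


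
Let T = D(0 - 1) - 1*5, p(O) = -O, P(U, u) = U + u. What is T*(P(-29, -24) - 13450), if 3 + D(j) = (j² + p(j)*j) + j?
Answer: 121527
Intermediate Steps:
D(j) = -3 + j (D(j) = -3 + ((j² + (-j)*j) + j) = -3 + ((j² - j²) + j) = -3 + (0 + j) = -3 + j)
T = -9 (T = (-3 + (0 - 1)) - 1*5 = (-3 - 1) - 5 = -4 - 5 = -9)
T*(P(-29, -24) - 13450) = -9*((-29 - 24) - 13450) = -9*(-53 - 13450) = -9*(-13503) = 121527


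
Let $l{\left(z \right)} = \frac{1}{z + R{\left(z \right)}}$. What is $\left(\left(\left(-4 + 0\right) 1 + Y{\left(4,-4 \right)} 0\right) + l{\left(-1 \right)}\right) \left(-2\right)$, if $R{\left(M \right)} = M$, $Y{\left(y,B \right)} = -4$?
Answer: $9$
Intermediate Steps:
$l{\left(z \right)} = \frac{1}{2 z}$ ($l{\left(z \right)} = \frac{1}{z + z} = \frac{1}{2 z}$)
$\left(\left(\left(-4 + 0\right) 1 + Y{\left(4,-4 \right)} 0\right) + l{\left(-1 \right)}\right) \left(-2\right) = \left(\left(\left(-4 + 0\right) 1 - 0\right) + \frac{1}{2 \left(-1\right)}\right) \left(-2\right) = \left(\left(\left(-4\right) 1 + 0\right) + \frac{1}{2} \left(-1\right)\right) \left(-2\right) = \left(\left(-4 + 0\right) - \frac{1}{2}\right) \left(-2\right) = \left(-4 - \frac{1}{2}\right) \left(-2\right) = \left(- \frac{9}{2}\right) \left(-2\right) = 9$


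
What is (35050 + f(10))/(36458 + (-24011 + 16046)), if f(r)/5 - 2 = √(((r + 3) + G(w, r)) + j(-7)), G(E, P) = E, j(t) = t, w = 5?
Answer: 35060/28493 + 5*√11/28493 ≈ 1.2311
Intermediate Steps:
f(r) = 10 + 5*√(1 + r) (f(r) = 10 + 5*√(((r + 3) + 5) - 7) = 10 + 5*√(((3 + r) + 5) - 7) = 10 + 5*√((8 + r) - 7) = 10 + 5*√(1 + r))
(35050 + f(10))/(36458 + (-24011 + 16046)) = (35050 + (10 + 5*√(1 + 10)))/(36458 + (-24011 + 16046)) = (35050 + (10 + 5*√11))/(36458 - 7965) = (35060 + 5*√11)/28493 = (35060 + 5*√11)*(1/28493) = 35060/28493 + 5*√11/28493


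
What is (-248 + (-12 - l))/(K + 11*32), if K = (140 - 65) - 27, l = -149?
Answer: -111/400 ≈ -0.27750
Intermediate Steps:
K = 48 (K = 75 - 27 = 48)
(-248 + (-12 - l))/(K + 11*32) = (-248 + (-12 - 1*(-149)))/(48 + 11*32) = (-248 + (-12 + 149))/(48 + 352) = (-248 + 137)/400 = -111*1/400 = -111/400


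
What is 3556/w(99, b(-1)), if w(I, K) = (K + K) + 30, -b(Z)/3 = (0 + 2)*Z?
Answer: 254/3 ≈ 84.667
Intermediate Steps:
b(Z) = -6*Z (b(Z) = -3*(0 + 2)*Z = -6*Z)
w(I, K) = 30 + 2*K (w(I, K) = 2*K + 30 = 30 + 2*K)
3556/w(99, b(-1)) = 3556/(30 + 2*(-6*(-1))) = 3556/(30 + 2*6) = 3556/(30 + 12) = 3556/42 = 3556*(1/42) = 254/3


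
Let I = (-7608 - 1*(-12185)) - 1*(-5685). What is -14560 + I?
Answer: -4298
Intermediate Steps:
I = 10262 (I = (-7608 + 12185) + 5685 = 4577 + 5685 = 10262)
-14560 + I = -14560 + 10262 = -4298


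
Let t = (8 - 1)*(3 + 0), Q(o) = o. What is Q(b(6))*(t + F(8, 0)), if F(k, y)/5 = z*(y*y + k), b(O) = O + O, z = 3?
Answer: 1692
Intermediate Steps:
b(O) = 2*O
F(k, y) = 15*k + 15*y² (F(k, y) = 5*(3*(y*y + k)) = 5*(3*(y² + k)) = 5*(3*(k + y²)) = 5*(3*k + 3*y²) = 15*k + 15*y²)
t = 21 (t = 7*3 = 21)
Q(b(6))*(t + F(8, 0)) = (2*6)*(21 + (15*8 + 15*0²)) = 12*(21 + (120 + 15*0)) = 12*(21 + (120 + 0)) = 12*(21 + 120) = 12*141 = 1692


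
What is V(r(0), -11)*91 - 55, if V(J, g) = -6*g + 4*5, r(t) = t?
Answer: 7771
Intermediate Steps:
V(J, g) = 20 - 6*g (V(J, g) = -6*g + 20 = 20 - 6*g)
V(r(0), -11)*91 - 55 = (20 - 6*(-11))*91 - 55 = (20 + 66)*91 - 55 = 86*91 - 55 = 7826 - 55 = 7771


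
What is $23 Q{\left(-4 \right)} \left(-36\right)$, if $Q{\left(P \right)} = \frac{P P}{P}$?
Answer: $3312$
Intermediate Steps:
$Q{\left(P \right)} = P$ ($Q{\left(P \right)} = \frac{P^{2}}{P} = P$)
$23 Q{\left(-4 \right)} \left(-36\right) = 23 \left(-4\right) \left(-36\right) = \left(-92\right) \left(-36\right) = 3312$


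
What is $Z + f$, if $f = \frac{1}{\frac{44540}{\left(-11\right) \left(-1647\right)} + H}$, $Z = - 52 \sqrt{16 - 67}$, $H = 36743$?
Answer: $\frac{18117}{665717471} - 52 i \sqrt{51} \approx 2.7214 \cdot 10^{-5} - 371.35 i$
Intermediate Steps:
$Z = - 52 i \sqrt{51}$ ($Z = - 52 \sqrt{-51} = - 52 i \sqrt{51} \approx - 371.35 i$)
$f = \frac{18117}{665717471}$ ($f = \frac{1}{\frac{44540}{\left(-11\right) \left(-1647\right)} + 36743} = \frac{1}{\frac{44540}{18117} + 36743} = \frac{1}{\frac{665717471}{18117}} = \frac{18117}{665717471} \approx 2.7214 \cdot 10^{-5}$)
$Z + f = - 52 i \sqrt{51} + \frac{18117}{665717471} = \frac{18117}{665717471} - 52 i \sqrt{51}$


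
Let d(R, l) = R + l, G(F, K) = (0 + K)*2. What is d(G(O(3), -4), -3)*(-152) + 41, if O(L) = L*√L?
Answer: 1713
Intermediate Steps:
O(L) = L^(3/2)
G(F, K) = 2*K (G(F, K) = K*2 = 2*K)
d(G(O(3), -4), -3)*(-152) + 41 = (2*(-4) - 3)*(-152) + 41 = (-8 - 3)*(-152) + 41 = -11*(-152) + 41 = 1672 + 41 = 1713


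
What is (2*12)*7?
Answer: 168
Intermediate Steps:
(2*12)*7 = 24*7 = 168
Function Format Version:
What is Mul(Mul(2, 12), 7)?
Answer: 168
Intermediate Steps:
Mul(Mul(2, 12), 7) = Mul(24, 7) = 168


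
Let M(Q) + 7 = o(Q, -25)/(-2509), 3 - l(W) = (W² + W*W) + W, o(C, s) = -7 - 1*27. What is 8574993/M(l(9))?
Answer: -7171552479/5843 ≈ -1.2274e+6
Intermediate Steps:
o(C, s) = -34 (o(C, s) = -7 - 27 = -34)
l(W) = 3 - W - 2*W² (l(W) = 3 - ((W² + W*W) + W) = 3 - ((W² + W²) + W) = 3 - (2*W² + W) = 3 - (W + 2*W²) = 3 + (-W - 2*W²) = 3 - W - 2*W²)
M(Q) = -17529/2509 (M(Q) = -7 - 34/(-2509) = -7 - 34*(-1/2509) = -7 + 34/2509 = -17529/2509)
8574993/M(l(9)) = 8574993/(-17529/2509) = 8574993*(-2509/17529) = -7171552479/5843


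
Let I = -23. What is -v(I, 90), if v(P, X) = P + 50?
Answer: -27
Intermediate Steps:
v(P, X) = 50 + P
-v(I, 90) = -(50 - 23) = -1*27 = -27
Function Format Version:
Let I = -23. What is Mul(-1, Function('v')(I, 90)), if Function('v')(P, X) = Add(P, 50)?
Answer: -27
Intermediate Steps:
Function('v')(P, X) = Add(50, P)
Mul(-1, Function('v')(I, 90)) = Mul(-1, Add(50, -23)) = Mul(-1, 27) = -27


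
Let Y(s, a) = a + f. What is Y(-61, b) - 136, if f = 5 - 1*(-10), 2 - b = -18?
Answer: -101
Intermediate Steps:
b = 20 (b = 2 - 1*(-18) = 2 + 18 = 20)
f = 15 (f = 5 + 10 = 15)
Y(s, a) = 15 + a (Y(s, a) = a + 15 = 15 + a)
Y(-61, b) - 136 = (15 + 20) - 136 = 35 - 136 = -101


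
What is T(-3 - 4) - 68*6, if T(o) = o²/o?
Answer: -415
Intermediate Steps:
T(o) = o
T(-3 - 4) - 68*6 = (-3 - 4) - 68*6 = -7 - 408 = -415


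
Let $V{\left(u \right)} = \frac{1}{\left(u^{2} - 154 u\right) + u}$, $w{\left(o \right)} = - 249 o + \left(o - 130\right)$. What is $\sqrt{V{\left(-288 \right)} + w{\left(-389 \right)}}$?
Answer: $\frac{\sqrt{24472409474}}{504} \approx 310.39$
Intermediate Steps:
$w{\left(o \right)} = -130 - 248 o$ ($w{\left(o \right)} = - 249 o + \left(-130 + o\right) = -130 - 248 o$)
$V{\left(u \right)} = \frac{1}{u^{2} - 153 u}$
$\sqrt{V{\left(-288 \right)} + w{\left(-389 \right)}} = \sqrt{\frac{1}{\left(-288\right) \left(-153 - 288\right)} - -96342} = \sqrt{- \frac{1}{288 \left(-441\right)} + \left(-130 + 96472\right)} = \sqrt{\left(- \frac{1}{288}\right) \left(- \frac{1}{441}\right) + 96342} = \sqrt{\frac{1}{127008} + 96342} = \sqrt{\frac{12236204737}{127008}} = \frac{\sqrt{24472409474}}{504}$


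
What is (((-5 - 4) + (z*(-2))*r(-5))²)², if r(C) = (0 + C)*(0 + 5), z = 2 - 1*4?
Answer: 141158161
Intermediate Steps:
z = -2 (z = 2 - 4 = -2)
r(C) = 5*C (r(C) = C*5 = 5*C)
(((-5 - 4) + (z*(-2))*r(-5))²)² = (((-5 - 4) + (-2*(-2))*(5*(-5)))²)² = ((-9 + 4*(-25))²)² = ((-9 - 100)²)² = ((-109)²)² = 11881² = 141158161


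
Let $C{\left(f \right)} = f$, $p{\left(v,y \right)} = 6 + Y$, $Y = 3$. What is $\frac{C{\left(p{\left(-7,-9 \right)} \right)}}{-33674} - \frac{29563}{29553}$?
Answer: $- \frac{995770439}{995167722} \approx -1.0006$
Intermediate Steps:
$p{\left(v,y \right)} = 9$ ($p{\left(v,y \right)} = 6 + 3 = 9$)
$\frac{C{\left(p{\left(-7,-9 \right)} \right)}}{-33674} - \frac{29563}{29553} = \frac{9}{-33674} - \frac{29563}{29553} = 9 \left(- \frac{1}{33674}\right) - \frac{29563}{29553} = - \frac{9}{33674} - \frac{29563}{29553} = - \frac{995770439}{995167722}$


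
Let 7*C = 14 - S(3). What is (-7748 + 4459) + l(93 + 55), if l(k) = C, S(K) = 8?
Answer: -23017/7 ≈ -3288.1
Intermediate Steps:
C = 6/7 (C = (14 - 1*8)/7 = (14 - 8)/7 = (⅐)*6 = 6/7 ≈ 0.85714)
l(k) = 6/7
(-7748 + 4459) + l(93 + 55) = (-7748 + 4459) + 6/7 = -3289 + 6/7 = -23017/7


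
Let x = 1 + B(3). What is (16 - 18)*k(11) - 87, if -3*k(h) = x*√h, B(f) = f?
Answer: -87 + 8*√11/3 ≈ -78.156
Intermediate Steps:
x = 4 (x = 1 + 3 = 4)
k(h) = -4*√h/3
(16 - 18)*k(11) - 87 = (16 - 18)*(-4*√11/3) - 87 = -(-8)*√11/3 - 87 = 8*√11/3 - 87 = -87 + 8*√11/3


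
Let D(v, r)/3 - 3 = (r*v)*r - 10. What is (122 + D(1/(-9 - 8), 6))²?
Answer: 2588881/289 ≈ 8958.1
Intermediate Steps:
D(v, r) = -21 + 3*v*r² (D(v, r) = 9 + 3*((r*v)*r - 10) = 9 + 3*(v*r² - 10) = 9 + 3*(-10 + v*r²) = 9 + (-30 + 3*v*r²) = -21 + 3*v*r²)
(122 + D(1/(-9 - 8), 6))² = (122 + (-21 + 3*6²/(-9 - 8)))² = (122 + (-21 + 3*36/(-17)))² = (122 + (-21 + 3*(-1/17)*36))² = (122 + (-21 - 108/17))² = (122 - 465/17)² = (1609/17)² = 2588881/289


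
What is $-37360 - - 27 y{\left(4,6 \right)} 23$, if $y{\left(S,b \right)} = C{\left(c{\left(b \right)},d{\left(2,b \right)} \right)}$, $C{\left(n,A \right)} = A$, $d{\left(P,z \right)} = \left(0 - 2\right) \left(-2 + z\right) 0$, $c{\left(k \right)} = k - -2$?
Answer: $-37360$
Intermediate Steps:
$c{\left(k \right)} = 2 + k$ ($c{\left(k \right)} = k + 2 = 2 + k$)
$d{\left(P,z \right)} = 0$ ($d{\left(P,z \right)} = \left(-2\right) 0 = 0$)
$y{\left(S,b \right)} = 0$
$-37360 - - 27 y{\left(4,6 \right)} 23 = -37360 - \left(-27\right) 0 \cdot 23 = -37360 - 0 \cdot 23 = -37360 - 0 = -37360 + 0 = -37360$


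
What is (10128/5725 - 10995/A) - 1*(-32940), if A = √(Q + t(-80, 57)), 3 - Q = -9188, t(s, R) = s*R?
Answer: 188591628/5725 - 10995*√4631/4631 ≈ 32780.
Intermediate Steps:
t(s, R) = R*s
Q = 9191 (Q = 3 - 1*(-9188) = 3 + 9188 = 9191)
A = √4631 (A = √(9191 + 57*(-80)) = √(9191 - 4560) = √4631 ≈ 68.051)
(10128/5725 - 10995/A) - 1*(-32940) = (10128/5725 - 10995*√4631/4631) - 1*(-32940) = (10128*(1/5725) - 10995*√4631/4631) + 32940 = (10128/5725 - 10995*√4631/4631) + 32940 = 188591628/5725 - 10995*√4631/4631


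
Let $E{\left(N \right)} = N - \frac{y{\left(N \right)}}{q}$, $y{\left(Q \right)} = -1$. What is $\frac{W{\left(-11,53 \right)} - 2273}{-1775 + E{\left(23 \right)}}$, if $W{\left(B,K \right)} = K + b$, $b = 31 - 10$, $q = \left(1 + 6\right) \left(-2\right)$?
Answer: $\frac{30786}{24529} \approx 1.2551$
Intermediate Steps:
$q = -14$ ($q = 7 \left(-2\right) = -14$)
$b = 21$
$E{\left(N \right)} = - \frac{1}{14} + N$ ($E{\left(N \right)} = N - - \frac{1}{-14} = N - \left(-1\right) \left(- \frac{1}{14}\right) = N - \frac{1}{14} = - \frac{1}{14} + N$)
$W{\left(B,K \right)} = 21 + K$ ($W{\left(B,K \right)} = K + 21 = 21 + K$)
$\frac{W{\left(-11,53 \right)} - 2273}{-1775 + E{\left(23 \right)}} = \frac{\left(21 + 53\right) - 2273}{-1775 + \left(- \frac{1}{14} + 23\right)} = \frac{74 - 2273}{-1775 + \frac{321}{14}} = - \frac{2199}{- \frac{24529}{14}} = \left(-2199\right) \left(- \frac{14}{24529}\right) = \frac{30786}{24529}$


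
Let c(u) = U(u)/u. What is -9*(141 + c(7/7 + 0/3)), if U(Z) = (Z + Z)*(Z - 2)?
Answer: -1251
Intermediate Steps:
U(Z) = 2*Z*(-2 + Z) (U(Z) = (2*Z)*(-2 + Z) = 2*Z*(-2 + Z))
c(u) = -4 + 2*u (c(u) = (2*u*(-2 + u))/u = -4 + 2*u)
-9*(141 + c(7/7 + 0/3)) = -9*(141 + (-4 + 2*(7/7 + 0/3))) = -9*(141 + (-4 + 2*(7*(⅐) + 0*(⅓)))) = -9*(141 + (-4 + 2*(1 + 0))) = -9*(141 + (-4 + 2*1)) = -9*(141 + (-4 + 2)) = -9*(141 - 2) = -9*139 = -1251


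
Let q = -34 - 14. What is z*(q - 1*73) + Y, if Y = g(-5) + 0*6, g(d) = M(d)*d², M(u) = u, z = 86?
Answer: -10531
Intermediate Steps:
q = -48
g(d) = d³ (g(d) = d*d² = d³)
Y = -125 (Y = (-5)³ + 0*6 = -125 + 0 = -125)
z*(q - 1*73) + Y = 86*(-48 - 1*73) - 125 = 86*(-48 - 73) - 125 = 86*(-121) - 125 = -10406 - 125 = -10531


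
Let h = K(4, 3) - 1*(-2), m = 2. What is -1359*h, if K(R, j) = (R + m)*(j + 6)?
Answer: -76104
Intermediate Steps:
K(R, j) = (2 + R)*(6 + j) (K(R, j) = (R + 2)*(j + 6) = (2 + R)*(6 + j))
h = 56 (h = (12 + 2*3 + 6*4 + 4*3) - 1*(-2) = (12 + 6 + 24 + 12) + 2 = 54 + 2 = 56)
-1359*h = -1359*56 = -76104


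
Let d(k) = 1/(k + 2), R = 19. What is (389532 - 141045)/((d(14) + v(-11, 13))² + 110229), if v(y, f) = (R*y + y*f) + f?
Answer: 63612672/57627553 ≈ 1.1039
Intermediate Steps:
v(y, f) = f + 19*y + f*y (v(y, f) = (19*y + y*f) + f = (19*y + f*y) + f = f + 19*y + f*y)
d(k) = 1/(2 + k)
(389532 - 141045)/((d(14) + v(-11, 13))² + 110229) = (389532 - 141045)/((1/(2 + 14) + (13 + 19*(-11) + 13*(-11)))² + 110229) = 248487/((1/16 + (13 - 209 - 143))² + 110229) = 248487/((1/16 - 339)² + 110229) = 248487/((-5423/16)² + 110229) = 248487/(29408929/256 + 110229) = 248487/(57627553/256) = 248487*(256/57627553) = 63612672/57627553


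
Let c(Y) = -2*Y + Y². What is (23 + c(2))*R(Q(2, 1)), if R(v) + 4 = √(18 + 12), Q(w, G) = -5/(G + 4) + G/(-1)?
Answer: -92 + 23*√30 ≈ 33.976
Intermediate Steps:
Q(w, G) = -G - 5/(4 + G) (Q(w, G) = -5/(4 + G) + G*(-1) = -5/(4 + G) - G = -G - 5/(4 + G))
c(Y) = Y² - 2*Y
R(v) = -4 + √30 (R(v) = -4 + √(18 + 12) = -4 + √30)
(23 + c(2))*R(Q(2, 1)) = (23 + 2*(-2 + 2))*(-4 + √30) = (23 + 2*0)*(-4 + √30) = (23 + 0)*(-4 + √30) = 23*(-4 + √30) = -92 + 23*√30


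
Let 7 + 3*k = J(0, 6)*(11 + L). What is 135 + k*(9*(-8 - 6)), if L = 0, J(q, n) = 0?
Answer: 429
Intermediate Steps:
k = -7/3 (k = -7/3 + (0*(11 + 0))/3 = -7/3 + (0*11)/3 = -7/3 + (1/3)*0 = -7/3 + 0 = -7/3 ≈ -2.3333)
135 + k*(9*(-8 - 6)) = 135 - 21*(-8 - 6) = 135 - 21*(-14) = 135 - 7/3*(-126) = 135 + 294 = 429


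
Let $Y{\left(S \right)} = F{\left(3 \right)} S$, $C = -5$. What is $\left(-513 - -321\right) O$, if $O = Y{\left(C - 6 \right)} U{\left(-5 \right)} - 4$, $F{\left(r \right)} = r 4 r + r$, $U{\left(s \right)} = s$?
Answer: $-411072$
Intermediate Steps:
$F{\left(r \right)} = r + 4 r^{2}$ ($F{\left(r \right)} = 4 r r + r = 4 r^{2} + r = r + 4 r^{2}$)
$Y{\left(S \right)} = 39 S$ ($Y{\left(S \right)} = 3 \left(1 + 4 \cdot 3\right) S = 3 \left(1 + 12\right) S = 3 \cdot 13 S = 39 S$)
$O = 2141$ ($O = 39 \left(-5 - 6\right) \left(-5\right) - 4 = 39 \left(-11\right) \left(-5\right) - 4 = \left(-429\right) \left(-5\right) - 4 = 2145 - 4 = 2141$)
$\left(-513 - -321\right) O = \left(-513 - -321\right) 2141 = \left(-513 + 321\right) 2141 = \left(-192\right) 2141 = -411072$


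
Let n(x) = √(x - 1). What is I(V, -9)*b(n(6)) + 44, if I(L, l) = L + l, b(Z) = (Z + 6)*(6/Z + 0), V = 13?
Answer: 68 + 144*√5/5 ≈ 132.40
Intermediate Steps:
n(x) = √(-1 + x)
b(Z) = 6*(6 + Z)/Z (b(Z) = (6 + Z)*(6/Z) = 6*(6 + Z)/Z)
I(V, -9)*b(n(6)) + 44 = (13 - 9)*(6 + 36/(√(-1 + 6))) + 44 = 4*(6 + 36/(√5)) + 44 = 4*(6 + 36*(√5/5)) + 44 = 4*(6 + 36*√5/5) + 44 = (24 + 144*√5/5) + 44 = 68 + 144*√5/5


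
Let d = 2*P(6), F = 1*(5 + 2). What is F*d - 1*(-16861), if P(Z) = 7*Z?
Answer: 17449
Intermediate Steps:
F = 7 (F = 1*7 = 7)
d = 84 (d = 2*(7*6) = 2*42 = 84)
F*d - 1*(-16861) = 7*84 - 1*(-16861) = 588 + 16861 = 17449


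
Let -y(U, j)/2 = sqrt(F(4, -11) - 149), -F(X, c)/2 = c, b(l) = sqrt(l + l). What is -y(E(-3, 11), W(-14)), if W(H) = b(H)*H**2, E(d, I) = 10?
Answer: 2*I*sqrt(127) ≈ 22.539*I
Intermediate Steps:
b(l) = sqrt(2)*sqrt(l) (b(l) = sqrt(2*l) = sqrt(2)*sqrt(l))
W(H) = sqrt(2)*H**(5/2) (W(H) = (sqrt(2)*sqrt(H))*H**2 = sqrt(2)*H**(5/2))
F(X, c) = -2*c
y(U, j) = -2*I*sqrt(127) (y(U, j) = -2*sqrt(-2*(-11) - 149) = -2*sqrt(22 - 149) = -2*I*sqrt(127))
-y(E(-3, 11), W(-14)) = -(-2)*I*sqrt(127) = 2*I*sqrt(127)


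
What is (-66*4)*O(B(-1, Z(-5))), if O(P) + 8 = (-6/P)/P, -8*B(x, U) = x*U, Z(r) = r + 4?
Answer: 103488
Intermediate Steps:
Z(r) = 4 + r
B(x, U) = -U*x/8 (B(x, U) = -x*U/8 = -U*x/8)
O(P) = -8 - 6/P² (O(P) = -8 + (-6/P)/P = -8 - 6/P²)
(-66*4)*O(B(-1, Z(-5))) = (-66*4)*(-8 - 6*64/(4 - 5)²) = -264*(-8 - 6/(-⅛*(-1)*(-1))²) = -264*(-8 - 6/(-⅛)²) = -264*(-8 - 6*64) = -264*(-8 - 384) = -264*(-392) = 103488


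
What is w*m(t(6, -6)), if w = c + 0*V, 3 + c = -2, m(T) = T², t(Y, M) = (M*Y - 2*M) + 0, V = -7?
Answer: -2880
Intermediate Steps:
t(Y, M) = -2*M + M*Y (t(Y, M) = (-2*M + M*Y) + 0 = -2*M + M*Y)
c = -5 (c = -3 - 2 = -5)
w = -5 (w = -5 + 0*(-7) = -5 + 0 = -5)
w*m(t(6, -6)) = -5*36*(-2 + 6)² = -5*(-6*4)² = -5*(-24)² = -5*576 = -2880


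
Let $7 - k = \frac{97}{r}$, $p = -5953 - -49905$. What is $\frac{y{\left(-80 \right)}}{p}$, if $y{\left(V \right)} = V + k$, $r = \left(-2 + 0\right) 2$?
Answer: $- \frac{195}{175808} \approx -0.0011092$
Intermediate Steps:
$p = 43952$ ($p = -5953 + 49905 = 43952$)
$r = -4$ ($r = \left(-2\right) 2 = -4$)
$k = \frac{125}{4}$ ($k = 7 - \frac{97}{-4} = 7 - 97 \left(- \frac{1}{4}\right) = 7 - - \frac{97}{4} = 7 + \frac{97}{4} = \frac{125}{4} \approx 31.25$)
$y{\left(V \right)} = \frac{125}{4} + V$ ($y{\left(V \right)} = V + \frac{125}{4} = \frac{125}{4} + V$)
$\frac{y{\left(-80 \right)}}{p} = \frac{\frac{125}{4} - 80}{43952} = \left(- \frac{195}{4}\right) \frac{1}{43952} = - \frac{195}{175808}$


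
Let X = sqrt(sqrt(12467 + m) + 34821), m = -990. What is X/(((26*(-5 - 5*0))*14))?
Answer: -sqrt(34821 + sqrt(11477))/1820 ≈ -0.10269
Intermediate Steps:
X = sqrt(34821 + sqrt(11477)) (X = sqrt(sqrt(12467 - 990) + 34821) = sqrt(sqrt(11477) + 34821) = sqrt(34821 + sqrt(11477)) ≈ 186.89)
X/(((26*(-5 - 5*0))*14)) = sqrt(34821 + sqrt(11477))/(((26*(-5 - 5*0))*14)) = sqrt(34821 + sqrt(11477))/(((26*(-5 + 0))*14)) = sqrt(34821 + sqrt(11477))/(((26*(-5))*14)) = sqrt(34821 + sqrt(11477))/((-130*14)) = sqrt(34821 + sqrt(11477))/(-1820) = sqrt(34821 + sqrt(11477))*(-1/1820) = -sqrt(34821 + sqrt(11477))/1820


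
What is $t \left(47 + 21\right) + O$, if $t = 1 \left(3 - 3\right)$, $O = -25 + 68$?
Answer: $43$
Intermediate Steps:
$O = 43$
$t = 0$ ($t = 1 \cdot 0 = 0$)
$t \left(47 + 21\right) + O = 0 \left(47 + 21\right) + 43 = 0 \cdot 68 + 43 = 0 + 43 = 43$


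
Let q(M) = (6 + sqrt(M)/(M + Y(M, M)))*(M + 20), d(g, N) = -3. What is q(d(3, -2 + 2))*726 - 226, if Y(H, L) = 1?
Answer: 73826 - 6171*I*sqrt(3) ≈ 73826.0 - 10688.0*I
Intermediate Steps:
q(M) = (6 + sqrt(M)/(1 + M))*(20 + M) (q(M) = (6 + sqrt(M)/(M + 1))*(M + 20) = (6 + sqrt(M)/(1 + M))*(20 + M))
q(d(3, -2 + 2))*726 - 226 = ((120 + (-3)**(3/2) + 6*(-3)**2 + 20*sqrt(-3) + 126*(-3))/(1 - 3))*726 - 226 = ((120 - 3*I*sqrt(3) + 6*9 + 20*(I*sqrt(3)) - 378)/(-2))*726 - 226 = -(120 - 3*I*sqrt(3) + 54 + 20*I*sqrt(3) - 378)/2*726 - 226 = -(-204 + 17*I*sqrt(3))/2*726 - 226 = (102 - 17*I*sqrt(3)/2)*726 - 226 = (74052 - 6171*I*sqrt(3)) - 226 = 73826 - 6171*I*sqrt(3)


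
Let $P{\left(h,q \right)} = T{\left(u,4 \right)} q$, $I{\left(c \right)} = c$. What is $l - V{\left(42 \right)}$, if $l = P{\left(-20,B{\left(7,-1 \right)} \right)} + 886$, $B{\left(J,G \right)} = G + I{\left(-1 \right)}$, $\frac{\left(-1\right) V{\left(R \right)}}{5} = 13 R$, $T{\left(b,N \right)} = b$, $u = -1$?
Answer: $3618$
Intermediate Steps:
$V{\left(R \right)} = - 65 R$ ($V{\left(R \right)} = - 5 \cdot 13 R = - 65 R$)
$B{\left(J,G \right)} = -1 + G$ ($B{\left(J,G \right)} = G - 1 = -1 + G$)
$P{\left(h,q \right)} = - q$
$l = 888$ ($l = - (-1 - 1) + 886 = \left(-1\right) \left(-2\right) + 886 = 2 + 886 = 888$)
$l - V{\left(42 \right)} = 888 - \left(-65\right) 42 = 888 - -2730 = 888 + 2730 = 3618$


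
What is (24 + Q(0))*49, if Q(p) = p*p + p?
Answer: 1176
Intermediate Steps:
Q(p) = p + p² (Q(p) = p² + p = p + p²)
(24 + Q(0))*49 = (24 + 0*(1 + 0))*49 = (24 + 0*1)*49 = (24 + 0)*49 = 24*49 = 1176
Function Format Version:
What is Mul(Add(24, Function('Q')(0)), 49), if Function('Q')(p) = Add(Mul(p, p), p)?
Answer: 1176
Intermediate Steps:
Function('Q')(p) = Add(p, Pow(p, 2)) (Function('Q')(p) = Add(Pow(p, 2), p) = Add(p, Pow(p, 2)))
Mul(Add(24, Function('Q')(0)), 49) = Mul(Add(24, Mul(0, Add(1, 0))), 49) = Mul(Add(24, Mul(0, 1)), 49) = Mul(Add(24, 0), 49) = Mul(24, 49) = 1176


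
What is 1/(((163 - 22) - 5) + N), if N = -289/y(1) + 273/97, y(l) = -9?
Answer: 873/149218 ≈ 0.0058505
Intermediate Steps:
N = 30490/873 (N = -289/(-9) + 273/97 = -289*(-⅑) + 273*(1/97) = 289/9 + 273/97 = 30490/873 ≈ 34.926)
1/(((163 - 22) - 5) + N) = 1/(((163 - 22) - 5) + 30490/873) = 1/((141 - 5) + 30490/873) = 1/(136 + 30490/873) = 1/(149218/873) = 873/149218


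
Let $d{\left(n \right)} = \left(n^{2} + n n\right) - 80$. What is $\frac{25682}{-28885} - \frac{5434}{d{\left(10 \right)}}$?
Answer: $- \frac{16004293}{346620} \approx -46.172$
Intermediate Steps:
$d{\left(n \right)} = -80 + 2 n^{2}$ ($d{\left(n \right)} = \left(n^{2} + n^{2}\right) - 80 = 2 n^{2} - 80 = -80 + 2 n^{2}$)
$\frac{25682}{-28885} - \frac{5434}{d{\left(10 \right)}} = \frac{25682}{-28885} - \frac{5434}{-80 + 2 \cdot 10^{2}} = 25682 \left(- \frac{1}{28885}\right) - \frac{5434}{-80 + 2 \cdot 100} = - \frac{25682}{28885} - \frac{5434}{-80 + 200} = - \frac{25682}{28885} - \frac{5434}{120} = - \frac{25682}{28885} - \frac{2717}{60} = - \frac{16004293}{346620}$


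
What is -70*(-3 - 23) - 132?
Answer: 1688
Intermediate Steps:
-70*(-3 - 23) - 132 = -70*(-26) - 132 = 1820 - 132 = 1688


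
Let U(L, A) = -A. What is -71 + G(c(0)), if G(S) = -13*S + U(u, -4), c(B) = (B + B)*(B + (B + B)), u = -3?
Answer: -67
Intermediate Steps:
c(B) = 6*B**2 (c(B) = (2*B)*(B + 2*B) = (2*B)*(3*B) = 6*B**2)
G(S) = 4 - 13*S (G(S) = -13*S - 1*(-4) = -13*S + 4 = 4 - 13*S)
-71 + G(c(0)) = -71 + (4 - 78*0**2) = -71 + (4 - 78*0) = -71 + (4 - 13*0) = -71 + (4 + 0) = -71 + 4 = -67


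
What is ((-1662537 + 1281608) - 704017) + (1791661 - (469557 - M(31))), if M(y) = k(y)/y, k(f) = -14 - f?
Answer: 7351853/31 ≈ 2.3716e+5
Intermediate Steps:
M(y) = (-14 - y)/y
((-1662537 + 1281608) - 704017) + (1791661 - (469557 - M(31))) = ((-1662537 + 1281608) - 704017) + (1791661 - (469557 - (-14 - 1*31)/31)) = (-380929 - 704017) + (1791661 - (469557 - (-14 - 31)/31)) = -1084946 + (1791661 - (469557 - (-45)/31)) = -1084946 + (1791661 - (469557 - 1*(-45/31))) = -1084946 + (1791661 - (469557 + 45/31)) = -1084946 + (1791661 - 1*14556312/31) = -1084946 + (1791661 - 14556312/31) = -1084946 + 40985179/31 = 7351853/31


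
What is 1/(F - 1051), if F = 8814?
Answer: 1/7763 ≈ 0.00012882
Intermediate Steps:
1/(F - 1051) = 1/(8814 - 1051) = 1/7763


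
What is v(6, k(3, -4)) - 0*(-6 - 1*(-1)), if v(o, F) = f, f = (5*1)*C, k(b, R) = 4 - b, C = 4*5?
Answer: 100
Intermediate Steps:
C = 20
f = 100 (f = (5*1)*20 = 5*20 = 100)
v(o, F) = 100
v(6, k(3, -4)) - 0*(-6 - 1*(-1)) = 100 - 0*(-6 - 1*(-1)) = 100 - 0*(-6 + 1) = 100 - 0*(-5) = 100 - 1*0 = 100 + 0 = 100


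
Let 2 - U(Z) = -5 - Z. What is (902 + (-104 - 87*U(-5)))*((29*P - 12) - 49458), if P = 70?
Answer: -29602560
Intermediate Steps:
U(Z) = 7 + Z (U(Z) = 2 - (-5 - Z) = 2 + (5 + Z) = 7 + Z)
(902 + (-104 - 87*U(-5)))*((29*P - 12) - 49458) = (902 + (-104 - 87*(7 - 5)))*((29*70 - 12) - 49458) = (902 + (-104 - 87*2))*((2030 - 12) - 49458) = (902 + (-104 - 174))*(2018 - 49458) = (902 - 278)*(-47440) = 624*(-47440) = -29602560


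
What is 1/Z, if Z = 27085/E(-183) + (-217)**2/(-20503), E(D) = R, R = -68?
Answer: -199172/79789401 ≈ -0.0024962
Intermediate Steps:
E(D) = -68
Z = -79789401/199172 (Z = 27085/(-68) + (-217)**2/(-20503) = 27085*(-1/68) + 47089*(-1/20503) = -27085/68 - 6727/2929 = -79789401/199172 ≈ -400.61)
1/Z = 1/(-79789401/199172) = -199172/79789401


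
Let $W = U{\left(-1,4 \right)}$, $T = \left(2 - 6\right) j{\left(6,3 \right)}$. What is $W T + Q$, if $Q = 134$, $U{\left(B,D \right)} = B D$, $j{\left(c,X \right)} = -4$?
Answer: $70$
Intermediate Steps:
$T = 16$ ($T = \left(2 - 6\right) \left(-4\right) = \left(-4\right) \left(-4\right) = 16$)
$W = -4$ ($W = \left(-1\right) 4 = -4$)
$W T + Q = \left(-4\right) 16 + 134 = -64 + 134 = 70$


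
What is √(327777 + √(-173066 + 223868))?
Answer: √(327777 + √50802) ≈ 572.71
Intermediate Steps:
√(327777 + √(-173066 + 223868)) = √(327777 + √50802)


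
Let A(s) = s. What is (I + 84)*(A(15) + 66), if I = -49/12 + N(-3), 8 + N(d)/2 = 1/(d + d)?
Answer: 20601/4 ≈ 5150.3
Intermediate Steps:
N(d) = -16 + 1/d (N(d) = -16 + 2/(d + d) = -16 + 2/((2*d)) = -16 + 2*(1/(2*d)) = -16 + 1/d)
I = -245/12 (I = -49/12 + (-16 + 1/(-3)) = -49/12 + (-16 - ⅓) = -7*7/12 - 49/3 = -49/12 - 49/3 = -245/12 ≈ -20.417)
(I + 84)*(A(15) + 66) = (-245/12 + 84)*(15 + 66) = (763/12)*81 = 20601/4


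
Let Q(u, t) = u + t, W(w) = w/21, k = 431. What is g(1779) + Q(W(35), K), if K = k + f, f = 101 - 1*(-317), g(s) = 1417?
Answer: 6803/3 ≈ 2267.7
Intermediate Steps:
f = 418 (f = 101 + 317 = 418)
W(w) = w/21 (W(w) = w*(1/21) = w/21)
K = 849 (K = 431 + 418 = 849)
Q(u, t) = t + u
g(1779) + Q(W(35), K) = 1417 + (849 + (1/21)*35) = 1417 + (849 + 5/3) = 1417 + 2552/3 = 6803/3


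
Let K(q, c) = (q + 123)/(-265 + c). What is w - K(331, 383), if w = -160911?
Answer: -9493976/59 ≈ -1.6091e+5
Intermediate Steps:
K(q, c) = (123 + q)/(-265 + c)
w - K(331, 383) = -160911 - (123 + 331)/(-265 + 383) = -160911 - 454/118 = -160911 - 1*227/59 = -160911 - 227/59 = -9493976/59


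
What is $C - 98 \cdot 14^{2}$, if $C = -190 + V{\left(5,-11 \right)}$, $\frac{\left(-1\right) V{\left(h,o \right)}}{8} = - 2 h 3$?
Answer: $-19158$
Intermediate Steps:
$V{\left(h,o \right)} = 48 h$ ($V{\left(h,o \right)} = - 8 - 2 h 3 = - 8 \left(- 6 h\right) = 48 h$)
$C = 50$ ($C = -190 + 48 \cdot 5 = -190 + 240 = 50$)
$C - 98 \cdot 14^{2} = 50 - 98 \cdot 14^{2} = 50 - 19208 = -19158$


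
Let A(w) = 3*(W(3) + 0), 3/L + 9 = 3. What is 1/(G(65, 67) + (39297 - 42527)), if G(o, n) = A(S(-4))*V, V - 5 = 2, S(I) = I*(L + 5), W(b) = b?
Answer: -1/3167 ≈ -0.00031576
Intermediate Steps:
L = -1/2 (L = 3/(-9 + 3) = 3/(-6) = 3*(-1/6) = -1/2 ≈ -0.50000)
S(I) = 9*I/2 (S(I) = I*(-1/2 + 5) = I*(9/2) = 9*I/2)
V = 7 (V = 5 + 2 = 7)
A(w) = 9 (A(w) = 3*(3 + 0) = 3*3 = 9)
G(o, n) = 63 (G(o, n) = 9*7 = 63)
1/(G(65, 67) + (39297 - 42527)) = 1/(63 + (39297 - 42527)) = 1/(63 - 3230) = 1/(-3167) = -1/3167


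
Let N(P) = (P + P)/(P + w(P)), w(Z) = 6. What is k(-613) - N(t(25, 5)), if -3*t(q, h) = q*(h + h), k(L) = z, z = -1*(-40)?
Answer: 2195/58 ≈ 37.845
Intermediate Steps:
z = 40
k(L) = 40
t(q, h) = -2*h*q/3 (t(q, h) = -q*(h + h)/3 = -q*2*h/3 = -2*h*q/3)
N(P) = 2*P/(6 + P) (N(P) = (P + P)/(P + 6) = (2*P)/(6 + P) = 2*P/(6 + P))
k(-613) - N(t(25, 5)) = 40 - 2*(-2/3*5*25)/(6 - 2/3*5*25) = 40 - 2*(-250)/(3*(6 - 250/3)) = 40 - 2*(-250)/(3*(-232/3)) = 40 - 2*(-250)*(-3)/(3*232) = 40 - 1*125/58 = 40 - 125/58 = 2195/58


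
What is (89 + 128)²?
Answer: 47089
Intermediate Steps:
(89 + 128)² = 217² = 47089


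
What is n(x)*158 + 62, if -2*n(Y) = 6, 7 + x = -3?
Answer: -412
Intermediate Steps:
x = -10 (x = -7 - 3 = -10)
n(Y) = -3 (n(Y) = -½*6 = -3)
n(x)*158 + 62 = -3*158 + 62 = -474 + 62 = -412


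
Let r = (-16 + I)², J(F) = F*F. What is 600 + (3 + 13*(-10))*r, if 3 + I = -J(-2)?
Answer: -66583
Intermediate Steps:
J(F) = F²
I = -7 (I = -3 - 1*(-2)² = -3 - 1*4 = -3 - 4 = -7)
r = 529 (r = (-16 - 7)² = (-23)² = 529)
600 + (3 + 13*(-10))*r = 600 + (3 + 13*(-10))*529 = 600 + (3 - 130)*529 = 600 - 127*529 = 600 - 67183 = -66583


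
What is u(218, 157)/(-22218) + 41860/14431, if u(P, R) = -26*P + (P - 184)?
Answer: 168558289/53437993 ≈ 3.1543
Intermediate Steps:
u(P, R) = -184 - 25*P (u(P, R) = -26*P + (-184 + P) = -184 - 25*P)
u(218, 157)/(-22218) + 41860/14431 = (-184 - 25*218)/(-22218) + 41860/14431 = (-184 - 5450)*(-1/22218) + 41860*(1/14431) = -5634*(-1/22218) + 41860/14431 = 939/3703 + 41860/14431 = 168558289/53437993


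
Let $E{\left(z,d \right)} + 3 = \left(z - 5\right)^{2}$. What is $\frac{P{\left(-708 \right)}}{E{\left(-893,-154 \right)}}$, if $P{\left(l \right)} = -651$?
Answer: $- \frac{651}{806401} \approx -0.00080729$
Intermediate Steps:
$E{\left(z,d \right)} = -3 + \left(-5 + z\right)^{2}$ ($E{\left(z,d \right)} = -3 + \left(z - 5\right)^{2} = -3 + \left(-5 + z\right)^{2}$)
$\frac{P{\left(-708 \right)}}{E{\left(-893,-154 \right)}} = - \frac{651}{-3 + \left(-5 - 893\right)^{2}} = - \frac{651}{-3 + \left(-898\right)^{2}} = - \frac{651}{-3 + 806404} = - \frac{651}{806401}$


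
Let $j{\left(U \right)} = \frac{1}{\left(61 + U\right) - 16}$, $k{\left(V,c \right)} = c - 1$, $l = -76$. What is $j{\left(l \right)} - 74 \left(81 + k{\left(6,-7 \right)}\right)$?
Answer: $- \frac{167463}{31} \approx -5402.0$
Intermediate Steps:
$k{\left(V,c \right)} = -1 + c$ ($k{\left(V,c \right)} = c - 1 = -1 + c$)
$j{\left(U \right)} = \frac{1}{45 + U}$
$j{\left(l \right)} - 74 \left(81 + k{\left(6,-7 \right)}\right) = \frac{1}{45 - 76} - 74 \left(81 - 8\right) = \frac{1}{-31} - 74 \left(81 - 8\right) = - \frac{1}{31} - 5402 = - \frac{167463}{31}$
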